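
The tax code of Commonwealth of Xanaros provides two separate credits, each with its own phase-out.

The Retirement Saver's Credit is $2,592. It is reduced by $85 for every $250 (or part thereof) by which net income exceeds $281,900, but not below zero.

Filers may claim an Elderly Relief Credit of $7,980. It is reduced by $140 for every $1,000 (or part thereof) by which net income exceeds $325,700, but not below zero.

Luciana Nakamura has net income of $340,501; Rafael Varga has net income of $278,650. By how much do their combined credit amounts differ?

Luciana ($340,501): Retirement Saver's Credit: income exceeds $281,900 by $58,601 → 235 increments × $85 = $19,975 ≥ base, so the credit is $0. Elderly Relief Credit: income exceeds $325,700 by $14,801, which is 15 full-or-partial $1,000 increments; reduction = 15 × $140 = $2,100, leaving $5,880. total $0 + $5,880 = $5,880
Rafael ($278,650): Retirement Saver's Credit: $278,650 is at or below the $281,900 threshold, so the full $2,592 applies. Elderly Relief Credit: $278,650 is at or below the $325,700 threshold, so the full $7,980 applies. total $2,592 + $7,980 = $10,572
Difference: |$5,880 − $10,572| = $4,692.

$4,692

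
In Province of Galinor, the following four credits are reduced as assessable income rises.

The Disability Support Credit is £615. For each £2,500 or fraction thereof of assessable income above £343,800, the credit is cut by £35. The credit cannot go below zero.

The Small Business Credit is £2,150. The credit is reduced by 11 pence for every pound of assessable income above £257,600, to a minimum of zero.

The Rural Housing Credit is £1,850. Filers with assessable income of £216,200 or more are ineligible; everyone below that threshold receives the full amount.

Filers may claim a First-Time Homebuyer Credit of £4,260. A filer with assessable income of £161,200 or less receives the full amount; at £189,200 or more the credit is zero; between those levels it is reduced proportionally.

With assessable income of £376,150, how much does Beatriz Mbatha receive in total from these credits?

Disability Support Credit: income exceeds £343,800 by £32,350, which is 13 full-or-partial £2,500 increments; reduction = 13 × £35 = £455, leaving £160.
Small Business Credit: 11% of the £118,550 excess over £257,600 is £13,040.50 ≥ base, so the credit is £0.
Rural Housing Credit: £376,150 meets or exceeds the £216,200 cutoff, so the credit is £0.
First-Time Homebuyer Credit: £376,150 is at or above £189,200, so the credit is £0.
Total: £160 + £0 + £0 + £0 = £160.

£160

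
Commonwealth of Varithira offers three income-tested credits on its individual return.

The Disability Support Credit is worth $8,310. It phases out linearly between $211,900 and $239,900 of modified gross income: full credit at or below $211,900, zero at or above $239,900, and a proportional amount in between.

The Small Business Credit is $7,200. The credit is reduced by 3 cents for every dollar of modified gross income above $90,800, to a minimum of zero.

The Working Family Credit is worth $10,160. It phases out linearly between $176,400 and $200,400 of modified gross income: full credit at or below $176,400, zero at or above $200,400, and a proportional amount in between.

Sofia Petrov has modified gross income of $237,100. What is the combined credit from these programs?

$3,642

Disability Support Credit: $237,100 is $25,200 into a $28,000 phase-out range, leaving 2,800/28,000 of the credit: $8,310 × 2,800/28,000 = $831.
Small Business Credit: 3% of the $146,300 excess over $90,800 is $4,389; credit = $7,200 − $4,389 = $2,811.
Working Family Credit: $237,100 is at or above $200,400, so the credit is $0.
Total: $831 + $2,811 + $0 = $3,642.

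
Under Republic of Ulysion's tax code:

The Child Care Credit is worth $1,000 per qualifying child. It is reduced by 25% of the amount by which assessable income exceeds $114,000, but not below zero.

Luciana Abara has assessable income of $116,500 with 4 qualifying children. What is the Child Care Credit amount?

$3,375

Child Care Credit: base = 4 × $1,000 = $4,000. 25% of the $2,500 excess over $114,000 is $625; credit = $4,000 − $625 = $3,375.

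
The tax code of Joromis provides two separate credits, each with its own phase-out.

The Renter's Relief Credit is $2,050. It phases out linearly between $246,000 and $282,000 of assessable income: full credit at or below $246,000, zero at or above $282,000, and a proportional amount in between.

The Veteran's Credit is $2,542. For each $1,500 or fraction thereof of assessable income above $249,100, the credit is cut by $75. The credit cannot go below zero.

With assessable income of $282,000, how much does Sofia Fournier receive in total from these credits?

$892

Renter's Relief Credit: $282,000 is at or above $282,000, so the credit is $0.
Veteran's Credit: income exceeds $249,100 by $32,900, which is 22 full-or-partial $1,500 increments; reduction = 22 × $75 = $1,650, leaving $892.
Total: $0 + $892 = $892.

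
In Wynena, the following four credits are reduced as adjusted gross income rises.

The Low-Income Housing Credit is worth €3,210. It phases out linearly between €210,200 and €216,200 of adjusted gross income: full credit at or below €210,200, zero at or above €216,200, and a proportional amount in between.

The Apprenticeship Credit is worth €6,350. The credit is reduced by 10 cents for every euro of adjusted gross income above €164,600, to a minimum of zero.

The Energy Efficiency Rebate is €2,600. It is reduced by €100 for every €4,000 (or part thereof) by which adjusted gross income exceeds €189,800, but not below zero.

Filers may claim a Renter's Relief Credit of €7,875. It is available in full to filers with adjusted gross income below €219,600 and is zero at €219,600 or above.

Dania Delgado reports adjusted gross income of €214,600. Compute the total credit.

€11,981

Low-Income Housing Credit: €214,600 is €4,400 into a €6,000 phase-out range, leaving 1,600/6,000 of the credit: €3,210 × 1,600/6,000 = €856.
Apprenticeship Credit: 10% of the €50,000 excess over €164,600 is €5,000; credit = €6,350 − €5,000 = €1,350.
Energy Efficiency Rebate: income exceeds €189,800 by €24,800, which is 7 full-or-partial €4,000 increments; reduction = 7 × €100 = €700, leaving €1,900.
Renter's Relief Credit: €214,600 is below the €219,600 cutoff, so the full €7,875 applies.
Total: €856 + €1,350 + €1,900 + €7,875 = €11,981.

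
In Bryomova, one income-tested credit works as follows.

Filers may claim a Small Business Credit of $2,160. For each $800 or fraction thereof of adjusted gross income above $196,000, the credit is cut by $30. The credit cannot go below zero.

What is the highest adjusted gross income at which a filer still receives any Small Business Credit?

After 71 increments the reduction is 71 × $30 = $2,130, leaving $30; one more increment wipes it out. Increment 71 ends at excess 71 × $800 = $56,800, so the highest qualifying income is $196,000 + $56,800 = $252,800.

$252,800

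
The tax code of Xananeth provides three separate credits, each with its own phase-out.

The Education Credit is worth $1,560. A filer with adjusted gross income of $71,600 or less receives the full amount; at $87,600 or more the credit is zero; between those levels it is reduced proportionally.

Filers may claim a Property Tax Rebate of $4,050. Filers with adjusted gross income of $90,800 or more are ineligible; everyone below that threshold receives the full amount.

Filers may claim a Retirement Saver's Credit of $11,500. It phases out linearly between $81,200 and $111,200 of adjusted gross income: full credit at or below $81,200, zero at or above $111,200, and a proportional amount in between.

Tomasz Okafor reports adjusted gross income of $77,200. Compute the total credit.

Education Credit: $77,200 is $5,600 into a $16,000 phase-out range, leaving 10,400/16,000 of the credit: $1,560 × 10,400/16,000 = $1,014.
Property Tax Rebate: $77,200 is below the $90,800 cutoff, so the full $4,050 applies.
Retirement Saver's Credit: $77,200 is at or below the $81,200 threshold, so the full $11,500 applies.
Total: $1,014 + $4,050 + $11,500 = $16,564.

$16,564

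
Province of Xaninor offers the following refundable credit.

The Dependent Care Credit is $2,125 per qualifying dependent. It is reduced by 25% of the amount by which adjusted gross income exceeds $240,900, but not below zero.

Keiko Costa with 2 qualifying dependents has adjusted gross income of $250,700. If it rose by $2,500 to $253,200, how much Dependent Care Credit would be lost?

At $250,700 — base = 2 × $2,125 = $4,250. 25% of the $9,800 excess over $240,900 is $2,450; credit = $4,250 − $2,450 = $1,800.
At $253,200 — base = 2 × $2,125 = $4,250. 25% of the $12,300 excess over $240,900 is $3,075; credit = $4,250 − $3,075 = $1,175.
Lost: $1,800 − $1,175 = $625.

$625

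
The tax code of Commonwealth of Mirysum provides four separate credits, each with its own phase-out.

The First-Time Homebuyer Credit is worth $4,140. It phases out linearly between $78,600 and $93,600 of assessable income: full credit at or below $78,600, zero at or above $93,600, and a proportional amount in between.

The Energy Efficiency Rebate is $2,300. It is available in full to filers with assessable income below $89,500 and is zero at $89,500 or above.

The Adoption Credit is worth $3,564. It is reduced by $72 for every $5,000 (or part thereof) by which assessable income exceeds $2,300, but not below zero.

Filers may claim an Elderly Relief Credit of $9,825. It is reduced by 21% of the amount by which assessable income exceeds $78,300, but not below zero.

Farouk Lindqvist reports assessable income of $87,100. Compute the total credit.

$14,411

First-Time Homebuyer Credit: $87,100 is $8,500 into a $15,000 phase-out range, leaving 6,500/15,000 of the credit: $4,140 × 6,500/15,000 = $1,794.
Energy Efficiency Rebate: $87,100 is below the $89,500 cutoff, so the full $2,300 applies.
Adoption Credit: income exceeds $2,300 by $84,800, which is 17 full-or-partial $5,000 increments; reduction = 17 × $72 = $1,224, leaving $2,340.
Elderly Relief Credit: 21% of the $8,800 excess over $78,300 is $1,848; credit = $9,825 − $1,848 = $7,977.
Total: $1,794 + $2,300 + $2,340 + $7,977 = $14,411.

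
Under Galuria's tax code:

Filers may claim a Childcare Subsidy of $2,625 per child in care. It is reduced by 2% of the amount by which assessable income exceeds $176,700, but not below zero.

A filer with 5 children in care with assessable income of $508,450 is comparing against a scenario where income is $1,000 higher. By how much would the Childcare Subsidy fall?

$20

At $508,450 — base = 5 × $2,625 = $13,125. 2% of the $331,750 excess over $176,700 is $6,635; credit = $13,125 − $6,635 = $6,490.
At $509,450 — base = 5 × $2,625 = $13,125. 2% of the $332,750 excess over $176,700 is $6,655; credit = $13,125 − $6,655 = $6,470.
Lost: $6,490 − $6,470 = $20.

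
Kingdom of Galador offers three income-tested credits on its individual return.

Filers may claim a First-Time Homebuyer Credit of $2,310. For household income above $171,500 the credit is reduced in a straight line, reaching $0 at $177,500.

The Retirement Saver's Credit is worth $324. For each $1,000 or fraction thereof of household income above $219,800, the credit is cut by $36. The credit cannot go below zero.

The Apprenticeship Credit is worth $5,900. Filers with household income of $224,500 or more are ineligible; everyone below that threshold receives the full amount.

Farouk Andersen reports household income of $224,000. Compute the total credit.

First-Time Homebuyer Credit: $224,000 is at or above $177,500, so the credit is $0.
Retirement Saver's Credit: income exceeds $219,800 by $4,200, which is 5 full-or-partial $1,000 increments; reduction = 5 × $36 = $180, leaving $144.
Apprenticeship Credit: $224,000 is below the $224,500 cutoff, so the full $5,900 applies.
Total: $0 + $144 + $5,900 = $6,044.

$6,044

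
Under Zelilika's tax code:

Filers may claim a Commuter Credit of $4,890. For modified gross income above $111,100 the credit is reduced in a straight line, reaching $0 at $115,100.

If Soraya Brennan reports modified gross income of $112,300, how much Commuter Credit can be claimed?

$3,423

Commuter Credit: $112,300 is $1,200 into a $4,000 phase-out range, leaving 2,800/4,000 of the credit: $4,890 × 2,800/4,000 = $3,423.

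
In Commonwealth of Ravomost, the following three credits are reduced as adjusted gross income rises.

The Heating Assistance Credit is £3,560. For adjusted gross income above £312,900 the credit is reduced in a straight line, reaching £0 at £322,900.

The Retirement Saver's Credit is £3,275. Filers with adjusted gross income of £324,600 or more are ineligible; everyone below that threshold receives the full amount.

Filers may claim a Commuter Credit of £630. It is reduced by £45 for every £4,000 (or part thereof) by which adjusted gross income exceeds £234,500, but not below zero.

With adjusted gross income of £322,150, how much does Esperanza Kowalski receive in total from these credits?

£3,542

Heating Assistance Credit: £322,150 is £9,250 into a £10,000 phase-out range, leaving 750/10,000 of the credit: £3,560 × 750/10,000 = £267.
Retirement Saver's Credit: £322,150 is below the £324,600 cutoff, so the full £3,275 applies.
Commuter Credit: income exceeds £234,500 by £87,650 → 22 increments × £45 = £990 ≥ base, so the credit is £0.
Total: £267 + £3,275 + £0 = £3,542.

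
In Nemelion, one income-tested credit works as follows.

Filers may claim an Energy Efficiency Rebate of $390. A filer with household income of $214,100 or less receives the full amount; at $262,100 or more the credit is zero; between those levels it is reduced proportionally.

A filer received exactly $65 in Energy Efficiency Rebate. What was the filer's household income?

$254,100

$65 is 65/390 of the full $390, so 325/390 of the $48,000 range has been used: income = $214,100 + $48,000 × 325/390 = $254,100.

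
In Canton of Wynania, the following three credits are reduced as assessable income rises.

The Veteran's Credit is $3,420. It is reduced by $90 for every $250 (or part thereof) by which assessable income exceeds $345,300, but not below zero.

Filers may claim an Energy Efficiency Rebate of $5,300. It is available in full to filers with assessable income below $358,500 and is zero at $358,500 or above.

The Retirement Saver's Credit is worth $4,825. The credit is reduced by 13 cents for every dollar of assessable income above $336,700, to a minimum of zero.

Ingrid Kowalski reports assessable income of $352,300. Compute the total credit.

Veteran's Credit: income exceeds $345,300 by $7,000, which is 28 full-or-partial $250 increments; reduction = 28 × $90 = $2,520, leaving $900.
Energy Efficiency Rebate: $352,300 is below the $358,500 cutoff, so the full $5,300 applies.
Retirement Saver's Credit: 13% of the $15,600 excess over $336,700 is $2,028; credit = $4,825 − $2,028 = $2,797.
Total: $900 + $5,300 + $2,797 = $8,997.

$8,997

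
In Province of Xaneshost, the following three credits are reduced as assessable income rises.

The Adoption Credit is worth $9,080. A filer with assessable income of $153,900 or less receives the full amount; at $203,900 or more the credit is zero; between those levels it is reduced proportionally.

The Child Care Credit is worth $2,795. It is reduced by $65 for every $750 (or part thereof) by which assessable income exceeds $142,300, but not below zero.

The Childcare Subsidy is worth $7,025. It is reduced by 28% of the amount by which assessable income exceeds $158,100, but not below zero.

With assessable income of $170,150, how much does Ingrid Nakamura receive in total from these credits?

$10,105

Adoption Credit: $170,150 is $16,250 into a $50,000 phase-out range, leaving 33,750/50,000 of the credit: $9,080 × 33,750/50,000 = $6,129.
Child Care Credit: income exceeds $142,300 by $27,850, which is 38 full-or-partial $750 increments; reduction = 38 × $65 = $2,470, leaving $325.
Childcare Subsidy: 28% of the $12,050 excess over $158,100 is $3,374; credit = $7,025 − $3,374 = $3,651.
Total: $6,129 + $325 + $3,651 = $10,105.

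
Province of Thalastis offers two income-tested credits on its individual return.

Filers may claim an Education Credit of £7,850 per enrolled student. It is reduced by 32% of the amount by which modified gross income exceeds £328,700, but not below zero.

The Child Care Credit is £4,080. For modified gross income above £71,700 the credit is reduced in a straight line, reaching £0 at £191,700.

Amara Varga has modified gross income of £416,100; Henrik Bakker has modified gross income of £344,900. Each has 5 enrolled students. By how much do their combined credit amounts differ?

£22,784

Amara (£416,100): Education Credit: base = 5 × £7,850 = £39,250. 32% of the £87,400 excess over £328,700 is £27,968; credit = £39,250 − £27,968 = £11,282. Child Care Credit: £416,100 is at or above £191,700, so the credit is £0. total £11,282 + £0 = £11,282
Henrik (£344,900): Education Credit: base = 5 × £7,850 = £39,250. 32% of the £16,200 excess over £328,700 is £5,184; credit = £39,250 − £5,184 = £34,066. Child Care Credit: £344,900 is at or above £191,700, so the credit is £0. total £34,066 + £0 = £34,066
Difference: |£11,282 − £34,066| = £22,784.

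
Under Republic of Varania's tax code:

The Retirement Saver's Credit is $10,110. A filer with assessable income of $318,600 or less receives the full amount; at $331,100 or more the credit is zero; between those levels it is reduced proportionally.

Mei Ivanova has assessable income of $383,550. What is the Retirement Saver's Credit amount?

$0

Retirement Saver's Credit: $383,550 is at or above $331,100, so the credit is $0.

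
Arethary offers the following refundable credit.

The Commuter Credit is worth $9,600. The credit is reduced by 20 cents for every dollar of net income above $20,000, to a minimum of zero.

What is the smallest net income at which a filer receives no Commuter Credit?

The credit falls by 20% of each dollar above $20,000, so it reaches zero when the excess is $9,600 / 20% = $48,000: income = $20,000 + $48,000 = $68,000.

$68,000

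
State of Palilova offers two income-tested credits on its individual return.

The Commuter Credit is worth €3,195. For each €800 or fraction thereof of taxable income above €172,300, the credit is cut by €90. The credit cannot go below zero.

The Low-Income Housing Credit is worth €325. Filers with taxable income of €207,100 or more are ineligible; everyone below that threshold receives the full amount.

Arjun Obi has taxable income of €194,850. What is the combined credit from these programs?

Commuter Credit: income exceeds €172,300 by €22,550, which is 29 full-or-partial €800 increments; reduction = 29 × €90 = €2,610, leaving €585.
Low-Income Housing Credit: €194,850 is below the €207,100 cutoff, so the full €325 applies.
Total: €585 + €325 = €910.

€910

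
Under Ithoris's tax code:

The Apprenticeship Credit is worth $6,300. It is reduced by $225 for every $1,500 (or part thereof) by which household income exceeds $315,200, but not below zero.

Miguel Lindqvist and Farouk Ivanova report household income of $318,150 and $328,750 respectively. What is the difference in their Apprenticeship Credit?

Miguel ($318,150): Apprenticeship Credit: income exceeds $315,200 by $2,950, which is 2 full-or-partial $1,500 increments; reduction = 2 × $225 = $450, leaving $5,850.
Farouk ($328,750): Apprenticeship Credit: income exceeds $315,200 by $13,550, which is 10 full-or-partial $1,500 increments; reduction = 10 × $225 = $2,250, leaving $4,050.
Difference: |$5,850 − $4,050| = $1,800.

$1,800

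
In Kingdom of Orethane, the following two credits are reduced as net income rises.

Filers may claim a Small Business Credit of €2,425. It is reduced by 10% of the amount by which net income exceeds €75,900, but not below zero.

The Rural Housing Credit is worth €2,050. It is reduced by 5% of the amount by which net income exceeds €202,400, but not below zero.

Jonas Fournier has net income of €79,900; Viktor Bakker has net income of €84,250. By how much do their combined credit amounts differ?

€435

Jonas (€79,900): Small Business Credit: 10% of the €4,000 excess over €75,900 is €400; credit = €2,425 − €400 = €2,025. Rural Housing Credit: €79,900 is at or below the €202,400 threshold, so the full €2,050 applies. total €2,025 + €2,050 = €4,075
Viktor (€84,250): Small Business Credit: 10% of the €8,350 excess over €75,900 is €835; credit = €2,425 − €835 = €1,590. Rural Housing Credit: €84,250 is at or below the €202,400 threshold, so the full €2,050 applies. total €1,590 + €2,050 = €3,640
Difference: |€4,075 − €3,640| = €435.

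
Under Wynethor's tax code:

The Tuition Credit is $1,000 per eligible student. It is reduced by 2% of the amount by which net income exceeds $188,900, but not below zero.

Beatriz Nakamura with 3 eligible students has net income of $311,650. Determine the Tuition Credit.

Tuition Credit: base = 3 × $1,000 = $3,000. 2% of the $122,750 excess over $188,900 is $2,455; credit = $3,000 − $2,455 = $545.

$545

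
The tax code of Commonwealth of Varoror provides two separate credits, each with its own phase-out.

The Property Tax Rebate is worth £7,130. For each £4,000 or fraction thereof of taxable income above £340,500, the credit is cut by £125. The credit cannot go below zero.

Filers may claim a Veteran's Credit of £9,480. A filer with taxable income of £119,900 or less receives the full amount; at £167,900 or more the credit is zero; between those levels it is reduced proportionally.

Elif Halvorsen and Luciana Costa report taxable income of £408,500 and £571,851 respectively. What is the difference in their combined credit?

£5,005

Elif (£408,500): Property Tax Rebate: income exceeds £340,500 by £68,000, which is 17 full-or-partial £4,000 increments; reduction = 17 × £125 = £2,125, leaving £5,005. Veteran's Credit: £408,500 is at or above £167,900, so the credit is £0. total £5,005 + £0 = £5,005
Luciana (£571,851): Property Tax Rebate: income exceeds £340,500 by £231,351 → 58 increments × £125 = £7,250 ≥ base, so the credit is £0. Veteran's Credit: £571,851 is at or above £167,900, so the credit is £0. total £0 + £0 = £0
Difference: |£5,005 − £0| = £5,005.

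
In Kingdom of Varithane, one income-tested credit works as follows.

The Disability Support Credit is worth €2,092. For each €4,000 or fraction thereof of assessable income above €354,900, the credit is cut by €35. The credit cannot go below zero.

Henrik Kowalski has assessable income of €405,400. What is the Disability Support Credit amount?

€1,637

Disability Support Credit: income exceeds €354,900 by €50,500, which is 13 full-or-partial €4,000 increments; reduction = 13 × €35 = €455, leaving €1,637.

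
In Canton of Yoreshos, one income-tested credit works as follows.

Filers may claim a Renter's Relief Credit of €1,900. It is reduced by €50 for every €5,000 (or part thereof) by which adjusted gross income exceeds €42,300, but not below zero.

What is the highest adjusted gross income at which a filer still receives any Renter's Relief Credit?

After 37 increments the reduction is 37 × €50 = €1,850, leaving €50; one more increment wipes it out. Increment 37 ends at excess 37 × €5,000 = €185,000, so the highest qualifying income is €42,300 + €185,000 = €227,300.

€227,300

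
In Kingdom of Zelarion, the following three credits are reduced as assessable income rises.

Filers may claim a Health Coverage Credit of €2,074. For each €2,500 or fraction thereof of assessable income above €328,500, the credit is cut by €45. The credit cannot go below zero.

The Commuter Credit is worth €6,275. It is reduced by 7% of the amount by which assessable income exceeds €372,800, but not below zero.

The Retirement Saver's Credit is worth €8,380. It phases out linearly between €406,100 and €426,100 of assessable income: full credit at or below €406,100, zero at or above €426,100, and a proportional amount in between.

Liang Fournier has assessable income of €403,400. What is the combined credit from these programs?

Health Coverage Credit: income exceeds €328,500 by €74,900, which is 30 full-or-partial €2,500 increments; reduction = 30 × €45 = €1,350, leaving €724.
Commuter Credit: 7% of the €30,600 excess over €372,800 is €2,142; credit = €6,275 − €2,142 = €4,133.
Retirement Saver's Credit: €403,400 is at or below the €406,100 threshold, so the full €8,380 applies.
Total: €724 + €4,133 + €8,380 = €13,237.

€13,237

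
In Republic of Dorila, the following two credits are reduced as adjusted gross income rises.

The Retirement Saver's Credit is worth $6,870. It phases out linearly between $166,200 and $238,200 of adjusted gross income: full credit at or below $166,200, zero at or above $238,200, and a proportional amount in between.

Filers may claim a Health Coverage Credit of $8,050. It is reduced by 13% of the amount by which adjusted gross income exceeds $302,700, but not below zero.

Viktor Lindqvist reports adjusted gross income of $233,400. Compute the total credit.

Retirement Saver's Credit: $233,400 is $67,200 into a $72,000 phase-out range, leaving 4,800/72,000 of the credit: $6,870 × 4,800/72,000 = $458.
Health Coverage Credit: $233,400 is at or below the $302,700 threshold, so the full $8,050 applies.
Total: $458 + $8,050 = $8,508.

$8,508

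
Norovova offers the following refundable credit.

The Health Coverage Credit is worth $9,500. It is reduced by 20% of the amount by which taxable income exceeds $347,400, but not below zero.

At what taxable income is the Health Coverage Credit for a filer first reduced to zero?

$394,900

The credit falls by 20% of each dollar above $347,400, so it reaches zero when the excess is $9,500 / 20% = $47,500: income = $347,400 + $47,500 = $394,900.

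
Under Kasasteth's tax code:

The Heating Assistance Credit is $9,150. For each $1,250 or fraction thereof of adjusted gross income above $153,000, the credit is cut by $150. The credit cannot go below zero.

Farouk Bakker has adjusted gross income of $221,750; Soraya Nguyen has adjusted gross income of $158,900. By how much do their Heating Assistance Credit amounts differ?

Farouk ($221,750): Heating Assistance Credit: income exceeds $153,000 by $68,750, which is 55 full-or-partial $1,250 increments; reduction = 55 × $150 = $8,250, leaving $900.
Soraya ($158,900): Heating Assistance Credit: income exceeds $153,000 by $5,900, which is 5 full-or-partial $1,250 increments; reduction = 5 × $150 = $750, leaving $8,400.
Difference: |$900 − $8,400| = $7,500.

$7,500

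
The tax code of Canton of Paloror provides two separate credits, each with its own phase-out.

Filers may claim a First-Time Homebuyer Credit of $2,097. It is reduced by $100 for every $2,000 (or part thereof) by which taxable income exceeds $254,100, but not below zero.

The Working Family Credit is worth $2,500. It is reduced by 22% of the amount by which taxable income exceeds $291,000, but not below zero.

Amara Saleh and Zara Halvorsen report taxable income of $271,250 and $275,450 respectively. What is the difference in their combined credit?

Amara ($271,250): First-Time Homebuyer Credit: income exceeds $254,100 by $17,150, which is 9 full-or-partial $2,000 increments; reduction = 9 × $100 = $900, leaving $1,197. Working Family Credit: $271,250 is at or below the $291,000 threshold, so the full $2,500 applies. total $1,197 + $2,500 = $3,697
Zara ($275,450): First-Time Homebuyer Credit: income exceeds $254,100 by $21,350, which is 11 full-or-partial $2,000 increments; reduction = 11 × $100 = $1,100, leaving $997. Working Family Credit: $275,450 is at or below the $291,000 threshold, so the full $2,500 applies. total $997 + $2,500 = $3,497
Difference: |$3,697 − $3,497| = $200.

$200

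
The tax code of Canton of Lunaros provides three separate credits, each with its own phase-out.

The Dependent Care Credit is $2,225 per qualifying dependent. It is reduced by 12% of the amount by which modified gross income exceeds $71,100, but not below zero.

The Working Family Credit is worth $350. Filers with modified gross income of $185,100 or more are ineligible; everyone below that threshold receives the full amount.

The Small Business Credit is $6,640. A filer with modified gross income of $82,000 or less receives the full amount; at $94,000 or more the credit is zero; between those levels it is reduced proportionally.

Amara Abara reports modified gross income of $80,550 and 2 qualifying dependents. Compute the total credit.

$10,306

Dependent Care Credit: base = 2 × $2,225 = $4,450. 12% of the $9,450 excess over $71,100 is $1,134; credit = $4,450 − $1,134 = $3,316.
Working Family Credit: $80,550 is below the $185,100 cutoff, so the full $350 applies.
Small Business Credit: $80,550 is at or below the $82,000 threshold, so the full $6,640 applies.
Total: $3,316 + $350 + $6,640 = $10,306.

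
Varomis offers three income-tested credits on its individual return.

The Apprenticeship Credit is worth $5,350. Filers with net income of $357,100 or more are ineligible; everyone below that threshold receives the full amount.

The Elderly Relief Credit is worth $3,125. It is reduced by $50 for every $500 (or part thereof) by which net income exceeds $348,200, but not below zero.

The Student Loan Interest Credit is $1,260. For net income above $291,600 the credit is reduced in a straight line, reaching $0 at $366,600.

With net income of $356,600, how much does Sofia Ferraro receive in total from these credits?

$7,793

Apprenticeship Credit: $356,600 is below the $357,100 cutoff, so the full $5,350 applies.
Elderly Relief Credit: income exceeds $348,200 by $8,400, which is 17 full-or-partial $500 increments; reduction = 17 × $50 = $850, leaving $2,275.
Student Loan Interest Credit: $356,600 is $65,000 into a $75,000 phase-out range, leaving 10,000/75,000 of the credit: $1,260 × 10,000/75,000 = $168.
Total: $5,350 + $2,275 + $168 = $7,793.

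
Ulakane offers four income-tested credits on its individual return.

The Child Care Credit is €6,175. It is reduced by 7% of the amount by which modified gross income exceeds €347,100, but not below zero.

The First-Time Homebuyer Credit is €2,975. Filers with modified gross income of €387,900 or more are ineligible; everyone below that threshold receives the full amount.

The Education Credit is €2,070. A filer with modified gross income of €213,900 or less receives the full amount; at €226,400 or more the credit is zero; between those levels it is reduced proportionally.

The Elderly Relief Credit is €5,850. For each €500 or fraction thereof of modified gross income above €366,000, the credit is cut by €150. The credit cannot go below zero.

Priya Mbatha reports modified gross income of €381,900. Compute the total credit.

Child Care Credit: 7% of the €34,800 excess over €347,100 is €2,436; credit = €6,175 − €2,436 = €3,739.
First-Time Homebuyer Credit: €381,900 is below the €387,900 cutoff, so the full €2,975 applies.
Education Credit: €381,900 is at or above €226,400, so the credit is €0.
Elderly Relief Credit: income exceeds €366,000 by €15,900, which is 32 full-or-partial €500 increments; reduction = 32 × €150 = €4,800, leaving €1,050.
Total: €3,739 + €2,975 + €0 + €1,050 = €7,764.

€7,764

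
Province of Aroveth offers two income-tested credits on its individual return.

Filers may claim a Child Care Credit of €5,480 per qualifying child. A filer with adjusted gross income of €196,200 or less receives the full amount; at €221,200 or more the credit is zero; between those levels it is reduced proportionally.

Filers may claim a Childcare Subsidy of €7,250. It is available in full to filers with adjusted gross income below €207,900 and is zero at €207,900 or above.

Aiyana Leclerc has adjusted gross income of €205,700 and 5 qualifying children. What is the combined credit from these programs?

€24,238

Child Care Credit: base = 5 × €5,480 = €27,400. €205,700 is €9,500 into a €25,000 phase-out range, leaving 15,500/25,000 of the credit: €27,400 × 15,500/25,000 = €16,988.
Childcare Subsidy: €205,700 is below the €207,900 cutoff, so the full €7,250 applies.
Total: €16,988 + €7,250 = €24,238.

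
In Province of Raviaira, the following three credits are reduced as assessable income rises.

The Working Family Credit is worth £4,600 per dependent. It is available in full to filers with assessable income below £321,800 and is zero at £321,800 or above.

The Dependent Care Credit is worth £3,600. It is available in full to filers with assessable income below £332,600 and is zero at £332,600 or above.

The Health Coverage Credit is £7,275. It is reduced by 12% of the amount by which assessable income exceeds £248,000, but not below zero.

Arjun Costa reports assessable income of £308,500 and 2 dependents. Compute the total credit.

Working Family Credit: base = 2 × £4,600 = £9,200. £308,500 is below the £321,800 cutoff, so the full £9,200 applies.
Dependent Care Credit: £308,500 is below the £332,600 cutoff, so the full £3,600 applies.
Health Coverage Credit: 12% of the £60,500 excess over £248,000 is £7,260; credit = £7,275 − £7,260 = £15.
Total: £9,200 + £3,600 + £15 = £12,815.

£12,815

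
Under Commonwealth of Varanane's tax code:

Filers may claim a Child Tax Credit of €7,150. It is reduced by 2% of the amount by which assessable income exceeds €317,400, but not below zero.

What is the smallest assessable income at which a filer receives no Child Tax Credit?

The credit falls by 2% of each euro above €317,400, so it reaches zero when the excess is €7,150 / 2% = €357,500: income = €317,400 + €357,500 = €674,900.

€674,900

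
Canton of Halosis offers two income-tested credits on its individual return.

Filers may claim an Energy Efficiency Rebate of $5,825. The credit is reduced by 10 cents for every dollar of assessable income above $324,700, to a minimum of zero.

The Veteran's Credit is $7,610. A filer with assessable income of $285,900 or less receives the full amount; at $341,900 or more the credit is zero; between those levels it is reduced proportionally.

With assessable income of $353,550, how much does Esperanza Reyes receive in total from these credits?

$2,940

Energy Efficiency Rebate: 10% of the $28,850 excess over $324,700 is $2,885; credit = $5,825 − $2,885 = $2,940.
Veteran's Credit: $353,550 is at or above $341,900, so the credit is $0.
Total: $2,940 + $0 = $2,940.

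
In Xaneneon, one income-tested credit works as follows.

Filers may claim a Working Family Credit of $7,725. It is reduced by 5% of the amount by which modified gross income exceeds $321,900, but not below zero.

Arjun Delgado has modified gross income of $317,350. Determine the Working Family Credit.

$7,725

Working Family Credit: $317,350 is at or below the $321,900 threshold, so the full $7,725 applies.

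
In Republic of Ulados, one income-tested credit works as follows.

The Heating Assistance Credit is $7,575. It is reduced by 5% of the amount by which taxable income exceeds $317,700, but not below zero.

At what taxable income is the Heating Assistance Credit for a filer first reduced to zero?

The credit falls by 5% of each dollar above $317,700, so it reaches zero when the excess is $7,575 / 5% = $151,500: income = $317,700 + $151,500 = $469,200.

$469,200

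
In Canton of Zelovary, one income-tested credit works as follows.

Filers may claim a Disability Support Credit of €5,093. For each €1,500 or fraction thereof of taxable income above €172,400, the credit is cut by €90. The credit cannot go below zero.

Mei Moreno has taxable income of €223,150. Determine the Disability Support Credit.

Disability Support Credit: income exceeds €172,400 by €50,750, which is 34 full-or-partial €1,500 increments; reduction = 34 × €90 = €3,060, leaving €2,033.

€2,033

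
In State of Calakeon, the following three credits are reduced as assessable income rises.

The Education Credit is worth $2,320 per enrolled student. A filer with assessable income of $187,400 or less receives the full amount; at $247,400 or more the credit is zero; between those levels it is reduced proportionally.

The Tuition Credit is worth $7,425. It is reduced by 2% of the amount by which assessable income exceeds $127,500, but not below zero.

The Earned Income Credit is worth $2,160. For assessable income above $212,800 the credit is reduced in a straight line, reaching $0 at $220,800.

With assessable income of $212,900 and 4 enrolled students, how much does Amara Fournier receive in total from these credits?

Education Credit: base = 4 × $2,320 = $9,280. $212,900 is $25,500 into a $60,000 phase-out range, leaving 34,500/60,000 of the credit: $9,280 × 34,500/60,000 = $5,336.
Tuition Credit: 2% of the $85,400 excess over $127,500 is $1,708; credit = $7,425 − $1,708 = $5,717.
Earned Income Credit: $212,900 is $100 into a $8,000 phase-out range, leaving 7,900/8,000 of the credit: $2,160 × 7,900/8,000 = $2,133.
Total: $5,336 + $5,717 + $2,133 = $13,186.

$13,186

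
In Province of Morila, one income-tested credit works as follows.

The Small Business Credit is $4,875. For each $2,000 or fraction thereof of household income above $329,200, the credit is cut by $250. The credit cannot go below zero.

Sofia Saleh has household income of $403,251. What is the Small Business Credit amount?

$0

Small Business Credit: income exceeds $329,200 by $74,051 → 38 increments × $250 = $9,500 ≥ base, so the credit is $0.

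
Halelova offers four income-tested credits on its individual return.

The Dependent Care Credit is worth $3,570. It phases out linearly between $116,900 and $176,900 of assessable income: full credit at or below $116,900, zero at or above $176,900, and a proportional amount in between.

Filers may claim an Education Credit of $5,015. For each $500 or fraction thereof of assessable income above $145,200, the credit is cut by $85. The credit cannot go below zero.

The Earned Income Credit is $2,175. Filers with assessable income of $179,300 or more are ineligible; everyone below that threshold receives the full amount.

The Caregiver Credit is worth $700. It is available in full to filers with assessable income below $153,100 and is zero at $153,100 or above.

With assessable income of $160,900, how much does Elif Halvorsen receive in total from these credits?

$5,422

Dependent Care Credit: $160,900 is $44,000 into a $60,000 phase-out range, leaving 16,000/60,000 of the credit: $3,570 × 16,000/60,000 = $952.
Education Credit: income exceeds $145,200 by $15,700, which is 32 full-or-partial $500 increments; reduction = 32 × $85 = $2,720, leaving $2,295.
Earned Income Credit: $160,900 is below the $179,300 cutoff, so the full $2,175 applies.
Caregiver Credit: $160,900 meets or exceeds the $153,100 cutoff, so the credit is $0.
Total: $952 + $2,295 + $2,175 + $0 = $5,422.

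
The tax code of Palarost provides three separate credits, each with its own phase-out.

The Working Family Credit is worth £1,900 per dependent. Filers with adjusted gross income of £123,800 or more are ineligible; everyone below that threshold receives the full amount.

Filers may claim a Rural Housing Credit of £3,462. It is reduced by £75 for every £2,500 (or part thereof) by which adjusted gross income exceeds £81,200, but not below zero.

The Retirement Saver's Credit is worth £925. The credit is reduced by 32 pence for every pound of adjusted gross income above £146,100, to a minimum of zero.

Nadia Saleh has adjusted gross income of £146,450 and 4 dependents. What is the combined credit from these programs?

Working Family Credit: base = 4 × £1,900 = £7,600. £146,450 meets or exceeds the £123,800 cutoff, so the credit is £0.
Rural Housing Credit: income exceeds £81,200 by £65,250, which is 27 full-or-partial £2,500 increments; reduction = 27 × £75 = £2,025, leaving £1,437.
Retirement Saver's Credit: 32% of the £350 excess over £146,100 is £112; credit = £925 − £112 = £813.
Total: £0 + £1,437 + £813 = £2,250.

£2,250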